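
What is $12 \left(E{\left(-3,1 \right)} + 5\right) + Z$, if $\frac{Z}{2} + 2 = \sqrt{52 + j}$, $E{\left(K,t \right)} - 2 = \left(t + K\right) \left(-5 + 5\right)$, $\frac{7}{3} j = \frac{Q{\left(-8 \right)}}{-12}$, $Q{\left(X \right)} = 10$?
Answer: $80 + \frac{\sqrt{10122}}{7} \approx 94.373$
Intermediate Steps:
$j = - \frac{5}{14}$ ($j = \frac{3 \frac{10}{-12}}{7} = \frac{3 \cdot 10 \left(- \frac{1}{12}\right)}{7} = \frac{3}{7} \left(- \frac{5}{6}\right) = - \frac{5}{14} \approx -0.35714$)
$E{\left(K,t \right)} = 2$ ($E{\left(K,t \right)} = 2 + \left(t + K\right) \left(-5 + 5\right) = 2 + \left(K + t\right) 0 = 2 + 0 = 2$)
$Z = -4 + \frac{\sqrt{10122}}{7}$ ($Z = -4 + 2 \sqrt{52 - \frac{5}{14}} = -4 + 2 \sqrt{\frac{723}{14}} = -4 + 2 \frac{\sqrt{10122}}{14} = -4 + \frac{\sqrt{10122}}{7} \approx 10.373$)
$12 \left(E{\left(-3,1 \right)} + 5\right) + Z = 12 \left(2 + 5\right) - \left(4 - \frac{\sqrt{10122}}{7}\right) = 12 \cdot 7 - \left(4 - \frac{\sqrt{10122}}{7}\right) = 84 - \left(4 - \frac{\sqrt{10122}}{7}\right) = 80 + \frac{\sqrt{10122}}{7}$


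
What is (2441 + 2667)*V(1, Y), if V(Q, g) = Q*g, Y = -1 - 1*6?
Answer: -35756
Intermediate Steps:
Y = -7 (Y = -1 - 6 = -7)
(2441 + 2667)*V(1, Y) = (2441 + 2667)*(1*(-7)) = 5108*(-7) = -35756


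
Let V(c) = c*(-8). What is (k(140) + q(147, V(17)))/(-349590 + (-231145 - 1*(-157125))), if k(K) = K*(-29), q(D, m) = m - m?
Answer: 406/42361 ≈ 0.0095843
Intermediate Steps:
V(c) = -8*c
q(D, m) = 0
k(K) = -29*K
(k(140) + q(147, V(17)))/(-349590 + (-231145 - 1*(-157125))) = (-29*140 + 0)/(-349590 + (-231145 - 1*(-157125))) = (-4060 + 0)/(-349590 + (-231145 + 157125)) = -4060/(-349590 - 74020) = -4060/(-423610) = -4060*(-1/423610) = 406/42361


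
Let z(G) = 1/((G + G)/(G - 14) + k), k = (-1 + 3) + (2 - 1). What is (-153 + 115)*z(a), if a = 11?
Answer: 114/13 ≈ 8.7692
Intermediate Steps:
k = 3 (k = 2 + 1 = 3)
z(G) = 1/(3 + 2*G/(-14 + G)) (z(G) = 1/((G + G)/(G - 14) + 3) = 1/((2*G)/(-14 + G) + 3) = 1/(2*G/(-14 + G) + 3) = 1/(3 + 2*G/(-14 + G)))
(-153 + 115)*z(a) = (-153 + 115)*((-14 + 11)/(-42 + 5*11)) = -38*(-3)/(-42 + 55) = -38*(-3)/13 = -38*(-3/13) = 114/13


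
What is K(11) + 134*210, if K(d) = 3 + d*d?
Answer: 28264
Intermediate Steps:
K(d) = 3 + d²
K(11) + 134*210 = (3 + 11²) + 134*210 = (3 + 121) + 28140 = 124 + 28140 = 28264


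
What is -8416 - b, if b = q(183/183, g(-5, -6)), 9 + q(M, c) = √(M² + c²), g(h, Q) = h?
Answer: -8407 - √26 ≈ -8412.1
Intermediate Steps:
q(M, c) = -9 + √(M² + c²)
b = -9 + √26 (b = -9 + √((183/183)² + (-5)²) = -9 + √((183*(1/183))² + 25) = -9 + √(1² + 25) = -9 + √(1 + 25) = -9 + √26 ≈ -3.9010)
-8416 - b = -8416 - (-9 + √26) = -8416 + (9 - √26) = -8407 - √26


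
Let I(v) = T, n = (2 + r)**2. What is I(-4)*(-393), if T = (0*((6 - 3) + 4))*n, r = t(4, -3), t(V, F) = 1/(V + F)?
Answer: 0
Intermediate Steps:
t(V, F) = 1/(F + V)
r = 1 (r = 1/(-3 + 4) = 1/1 = 1)
n = 9 (n = (2 + 1)**2 = 3**2 = 9)
T = 0 (T = (0*((6 - 3) + 4))*9 = (0*(3 + 4))*9 = (0*7)*9 = 0*9 = 0)
I(v) = 0
I(-4)*(-393) = 0*(-393) = 0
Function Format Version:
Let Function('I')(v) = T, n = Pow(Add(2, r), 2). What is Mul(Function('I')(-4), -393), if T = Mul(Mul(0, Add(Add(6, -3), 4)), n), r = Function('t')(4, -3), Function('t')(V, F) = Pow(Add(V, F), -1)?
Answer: 0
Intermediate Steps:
Function('t')(V, F) = Pow(Add(F, V), -1)
r = 1 (r = Pow(Add(-3, 4), -1) = Pow(1, -1) = 1)
n = 9 (n = Pow(Add(2, 1), 2) = Pow(3, 2) = 9)
T = 0 (T = Mul(Mul(0, Add(Add(6, -3), 4)), 9) = Mul(Mul(0, Add(3, 4)), 9) = Mul(Mul(0, 7), 9) = Mul(0, 9) = 0)
Function('I')(v) = 0
Mul(Function('I')(-4), -393) = Mul(0, -393) = 0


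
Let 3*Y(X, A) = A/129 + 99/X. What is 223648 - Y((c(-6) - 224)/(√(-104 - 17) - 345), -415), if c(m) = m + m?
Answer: 20421911081/91332 + 363*I/236 ≈ 2.236e+5 + 1.5381*I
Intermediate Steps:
c(m) = 2*m
Y(X, A) = 33/X + A/387 (Y(X, A) = (A/129 + 99/X)/3 = (99/X + A/129)/3 = 33/X + A/387)
223648 - Y((c(-6) - 224)/(√(-104 - 17) - 345), -415) = 223648 - (33/(((2*(-6) - 224)/(√(-104 - 17) - 345))) + (1/387)*(-415)) = 223648 - (33/(((-12 - 224)/(√(-121) - 345))) - 415/387) = 223648 - (33/((-236/(11*I - 345))) - 415/387) = 223648 - (33/((-236*(-345 - 11*I)/119146)) - 415/387) = 223648 - (33/((-118*(-345 - 11*I)/59573)) - 415/387) = 223648 - (33*(345/236 - 11*I/236) - 415/387) = 223648 - ((11385/236 - 363*I/236) - 415/387) = 223648 - (4308055/91332 - 363*I/236) = 223648 + (-4308055/91332 + 363*I/236) = 20421911081/91332 + 363*I/236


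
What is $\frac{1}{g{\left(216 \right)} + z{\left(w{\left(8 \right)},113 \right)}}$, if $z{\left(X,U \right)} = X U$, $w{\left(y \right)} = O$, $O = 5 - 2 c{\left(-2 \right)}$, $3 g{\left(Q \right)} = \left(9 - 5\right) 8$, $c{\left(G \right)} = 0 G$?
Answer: $\frac{3}{1727} \approx 0.0017371$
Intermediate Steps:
$c{\left(G \right)} = 0$
$g{\left(Q \right)} = \frac{32}{3}$ ($g{\left(Q \right)} = \frac{\left(9 - 5\right) 8}{3} = \frac{4 \cdot 8}{3} = \frac{1}{3} \cdot 32 = \frac{32}{3}$)
$O = 5$ ($O = 5 - 0 = 5 + 0 = 5$)
$w{\left(y \right)} = 5$
$z{\left(X,U \right)} = U X$
$\frac{1}{g{\left(216 \right)} + z{\left(w{\left(8 \right)},113 \right)}} = \frac{1}{\frac{32}{3} + 113 \cdot 5} = \frac{1}{\frac{32}{3} + 565} = \frac{1}{\frac{1727}{3}} = \frac{3}{1727}$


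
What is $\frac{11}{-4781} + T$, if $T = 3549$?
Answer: $\frac{16967758}{4781} \approx 3549.0$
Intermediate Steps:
$\frac{11}{-4781} + T = \frac{11}{-4781} + 3549 = 11 \left(- \frac{1}{4781}\right) + 3549 = - \frac{11}{4781} + 3549 = \frac{16967758}{4781}$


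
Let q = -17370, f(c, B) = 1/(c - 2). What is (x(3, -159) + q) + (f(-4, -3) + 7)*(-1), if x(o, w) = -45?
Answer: -104531/6 ≈ -17422.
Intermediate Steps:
f(c, B) = 1/(-2 + c)
(x(3, -159) + q) + (f(-4, -3) + 7)*(-1) = (-45 - 17370) + (1/(-2 - 4) + 7)*(-1) = -17415 + (1/(-6) + 7)*(-1) = -17415 + (-1/6 + 7)*(-1) = -17415 + (41/6)*(-1) = -17415 - 41/6 = -104531/6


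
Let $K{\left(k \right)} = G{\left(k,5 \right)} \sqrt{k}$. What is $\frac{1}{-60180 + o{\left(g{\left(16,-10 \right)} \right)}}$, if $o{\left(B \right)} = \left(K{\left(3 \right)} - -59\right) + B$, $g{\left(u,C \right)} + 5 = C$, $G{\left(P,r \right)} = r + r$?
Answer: $- \frac{15034}{904084549} - \frac{5 \sqrt{3}}{1808169098} \approx -1.6634 \cdot 10^{-5}$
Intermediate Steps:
$G{\left(P,r \right)} = 2 r$
$g{\left(u,C \right)} = -5 + C$
$K{\left(k \right)} = 10 \sqrt{k}$ ($K{\left(k \right)} = 2 \cdot 5 \sqrt{k} = 10 \sqrt{k}$)
$o{\left(B \right)} = 59 + B + 10 \sqrt{3}$ ($o{\left(B \right)} = \left(10 \sqrt{3} - -59\right) + B = \left(10 \sqrt{3} + 59\right) + B = \left(59 + 10 \sqrt{3}\right) + B = 59 + B + 10 \sqrt{3}$)
$\frac{1}{-60180 + o{\left(g{\left(16,-10 \right)} \right)}} = \frac{1}{-60180 + \left(59 - 15 + 10 \sqrt{3}\right)} = \frac{1}{-60180 + \left(44 + 10 \sqrt{3}\right)} = \frac{1}{-60136 + 10 \sqrt{3}}$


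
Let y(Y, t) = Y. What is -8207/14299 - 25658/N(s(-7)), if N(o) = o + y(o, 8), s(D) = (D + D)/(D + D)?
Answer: -183450078/14299 ≈ -12830.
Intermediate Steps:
s(D) = 1 (s(D) = (2*D)/((2*D)) = (2*D)*(1/(2*D)) = 1)
N(o) = 2*o (N(o) = o + o = 2*o)
-8207/14299 - 25658/N(s(-7)) = -8207/14299 - 25658/(2*1) = -8207*1/14299 - 25658/2 = -8207/14299 - 25658*1/2 = -8207/14299 - 12829 = -183450078/14299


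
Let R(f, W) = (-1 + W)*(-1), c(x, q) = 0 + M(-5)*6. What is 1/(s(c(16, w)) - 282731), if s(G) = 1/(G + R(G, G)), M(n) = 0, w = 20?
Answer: -1/282730 ≈ -3.5369e-6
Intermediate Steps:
c(x, q) = 0 (c(x, q) = 0 + 0*6 = 0 + 0 = 0)
R(f, W) = 1 - W
s(G) = 1 (s(G) = 1/(G + (1 - G)) = 1/1 = 1)
1/(s(c(16, w)) - 282731) = 1/(1 - 282731) = 1/(-282730) = -1/282730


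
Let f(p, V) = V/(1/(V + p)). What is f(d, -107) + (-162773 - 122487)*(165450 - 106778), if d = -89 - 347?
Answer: -16736716619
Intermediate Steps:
d = -436
f(p, V) = V*(V + p)
f(d, -107) + (-162773 - 122487)*(165450 - 106778) = -107*(-107 - 436) + (-162773 - 122487)*(165450 - 106778) = -107*(-543) - 285260*58672 = 58101 - 16736774720 = -16736716619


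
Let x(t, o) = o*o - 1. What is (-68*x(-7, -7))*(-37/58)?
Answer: 60384/29 ≈ 2082.2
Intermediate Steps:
x(t, o) = -1 + o² (x(t, o) = o² - 1 = -1 + o²)
(-68*x(-7, -7))*(-37/58) = (-68*(-1 + (-7)²))*(-37/58) = (-68*(-1 + 49))*(-37*1/58) = -68*48*(-37/58) = -3264*(-37/58) = 60384/29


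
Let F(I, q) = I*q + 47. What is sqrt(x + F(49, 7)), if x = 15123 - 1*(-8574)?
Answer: sqrt(24087) ≈ 155.20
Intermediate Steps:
F(I, q) = 47 + I*q
x = 23697 (x = 15123 + 8574 = 23697)
sqrt(x + F(49, 7)) = sqrt(23697 + (47 + 49*7)) = sqrt(23697 + (47 + 343)) = sqrt(23697 + 390) = sqrt(24087)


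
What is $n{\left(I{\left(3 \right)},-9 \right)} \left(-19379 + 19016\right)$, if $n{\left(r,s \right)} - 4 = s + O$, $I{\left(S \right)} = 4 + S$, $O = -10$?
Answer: $5445$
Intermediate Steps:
$n{\left(r,s \right)} = -6 + s$ ($n{\left(r,s \right)} = 4 + \left(s - 10\right) = 4 + \left(-10 + s\right) = -6 + s$)
$n{\left(I{\left(3 \right)},-9 \right)} \left(-19379 + 19016\right) = \left(-6 - 9\right) \left(-19379 + 19016\right) = \left(-15\right) \left(-363\right) = 5445$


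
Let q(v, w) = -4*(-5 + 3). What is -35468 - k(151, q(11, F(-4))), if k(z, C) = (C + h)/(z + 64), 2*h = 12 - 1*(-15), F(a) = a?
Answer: -354681/10 ≈ -35468.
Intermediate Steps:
q(v, w) = 8 (q(v, w) = -4*(-2) = 8)
h = 27/2 (h = (12 - 1*(-15))/2 = (12 + 15)/2 = (1/2)*27 = 27/2 ≈ 13.500)
k(z, C) = (27/2 + C)/(64 + z) (k(z, C) = (C + 27/2)/(z + 64) = (27/2 + C)/(64 + z))
-35468 - k(151, q(11, F(-4))) = -35468 - (27/2 + 8)/(64 + 151) = -35468 - 43/(215*2) = -35468 - 1*1/10 = -35468 - 1/10 = -354681/10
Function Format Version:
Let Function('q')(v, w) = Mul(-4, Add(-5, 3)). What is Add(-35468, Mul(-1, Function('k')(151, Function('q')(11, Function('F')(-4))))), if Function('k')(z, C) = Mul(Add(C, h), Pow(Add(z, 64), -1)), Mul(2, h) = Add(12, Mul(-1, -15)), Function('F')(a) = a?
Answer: Rational(-354681, 10) ≈ -35468.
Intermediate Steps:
Function('q')(v, w) = 8 (Function('q')(v, w) = Mul(-4, -2) = 8)
h = Rational(27, 2) (h = Mul(Rational(1, 2), Add(12, Mul(-1, -15))) = Mul(Rational(1, 2), Add(12, 15)) = Mul(Rational(1, 2), 27) = Rational(27, 2) ≈ 13.500)
Function('k')(z, C) = Mul(Pow(Add(64, z), -1), Add(Rational(27, 2), C)) (Function('k')(z, C) = Mul(Add(C, Rational(27, 2)), Pow(Add(z, 64), -1)) = Mul(Add(Rational(27, 2), C), Pow(Add(64, z), -1)) = Mul(Pow(Add(64, z), -1), Add(Rational(27, 2), C)))
Add(-35468, Mul(-1, Function('k')(151, Function('q')(11, Function('F')(-4))))) = Add(-35468, Mul(-1, Mul(Pow(Add(64, 151), -1), Add(Rational(27, 2), 8)))) = Add(-35468, Mul(-1, Mul(Pow(215, -1), Rational(43, 2)))) = Add(-35468, Mul(-1, Mul(Rational(1, 215), Rational(43, 2)))) = Add(-35468, Mul(-1, Rational(1, 10))) = Add(-35468, Rational(-1, 10)) = Rational(-354681, 10)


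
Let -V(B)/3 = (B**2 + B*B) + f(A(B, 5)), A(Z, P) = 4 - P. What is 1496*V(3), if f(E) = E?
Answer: -76296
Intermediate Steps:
V(B) = 3 - 6*B**2 (V(B) = -3*((B**2 + B*B) + (4 - 1*5)) = -3*((B**2 + B**2) + (4 - 5)) = -3*(2*B**2 - 1) = -3*(-1 + 2*B**2) = 3 - 6*B**2)
1496*V(3) = 1496*(3 - 6*3**2) = 1496*(3 - 6*9) = 1496*(3 - 54) = 1496*(-51) = -76296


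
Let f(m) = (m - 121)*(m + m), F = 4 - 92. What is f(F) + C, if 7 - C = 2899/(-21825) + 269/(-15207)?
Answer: 4070239013681/110630925 ≈ 36791.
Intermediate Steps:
F = -88
f(m) = 2*m*(-121 + m) (f(m) = (-121 + m)*(2*m) = 2*m*(-121 + m))
C = 791068481/110630925 (C = 7 - (2899/(-21825) + 269/(-15207)) = 7 - (2899*(-1/21825) + 269*(-1/15207)) = 7 - (-2899/21825 - 269/15207) = 7 - 1*(-16652006/110630925) = 7 + 16652006/110630925 = 791068481/110630925 ≈ 7.1505)
f(F) + C = 2*(-88)*(-121 - 88) + 791068481/110630925 = 2*(-88)*(-209) + 791068481/110630925 = 36784 + 791068481/110630925 = 4070239013681/110630925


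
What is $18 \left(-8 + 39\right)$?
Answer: $558$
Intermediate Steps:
$18 \left(-8 + 39\right) = 18 \cdot 31 = 558$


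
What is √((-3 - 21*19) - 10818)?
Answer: 2*I*√2805 ≈ 105.92*I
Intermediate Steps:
√((-3 - 21*19) - 10818) = √((-3 - 399) - 10818) = √(-402 - 10818) = √(-11220) = 2*I*√2805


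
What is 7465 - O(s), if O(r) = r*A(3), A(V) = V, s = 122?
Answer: 7099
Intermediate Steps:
O(r) = 3*r (O(r) = r*3 = 3*r)
7465 - O(s) = 7465 - 3*122 = 7465 - 1*366 = 7465 - 366 = 7099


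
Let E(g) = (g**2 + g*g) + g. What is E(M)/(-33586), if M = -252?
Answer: -9054/2399 ≈ -3.7741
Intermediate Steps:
E(g) = g + 2*g**2 (E(g) = (g**2 + g**2) + g = 2*g**2 + g = g + 2*g**2)
E(M)/(-33586) = -252*(1 + 2*(-252))/(-33586) = -252*(1 - 504)*(-1/33586) = -252*(-503)*(-1/33586) = 126756*(-1/33586) = -9054/2399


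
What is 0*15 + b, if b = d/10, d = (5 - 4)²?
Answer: ⅒ ≈ 0.10000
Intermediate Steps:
d = 1 (d = 1² = 1)
b = ⅒ (b = 1/10 = 1*(⅒) = ⅒ ≈ 0.10000)
0*15 + b = 0*15 + ⅒ = 0 + ⅒ = ⅒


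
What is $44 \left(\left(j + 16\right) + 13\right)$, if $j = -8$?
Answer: $924$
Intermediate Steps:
$44 \left(\left(j + 16\right) + 13\right) = 44 \left(\left(-8 + 16\right) + 13\right) = 44 \left(8 + 13\right) = 44 \cdot 21 = 924$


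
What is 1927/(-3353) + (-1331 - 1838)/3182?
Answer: -16757371/10669246 ≈ -1.5706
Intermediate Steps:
1927/(-3353) + (-1331 - 1838)/3182 = 1927*(-1/3353) - 3169*1/3182 = -1927/3353 - 3169/3182 = -16757371/10669246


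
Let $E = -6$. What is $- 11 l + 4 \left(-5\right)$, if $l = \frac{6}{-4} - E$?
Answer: $- \frac{139}{2} \approx -69.5$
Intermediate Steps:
$l = \frac{9}{2}$ ($l = \frac{6}{-4} - -6 = 6 \left(- \frac{1}{4}\right) + 6 = - \frac{3}{2} + 6 = \frac{9}{2} \approx 4.5$)
$- 11 l + 4 \left(-5\right) = \left(-11\right) \frac{9}{2} + 4 \left(-5\right) = - \frac{99}{2} - 20 = - \frac{139}{2}$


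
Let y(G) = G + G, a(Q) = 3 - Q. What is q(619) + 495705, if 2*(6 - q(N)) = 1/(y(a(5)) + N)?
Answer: 609724529/1230 ≈ 4.9571e+5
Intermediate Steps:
y(G) = 2*G
q(N) = 6 - 1/(2*(-4 + N)) (q(N) = 6 - 1/(2*(2*(3 - 1*5) + N)) = 6 - 1/(2*(2*(3 - 5) + N)) = 6 - 1/(2*(2*(-2) + N)) = 6 - 1/(2*(-4 + N)))
q(619) + 495705 = (-49 + 12*619)/(2*(-4 + 619)) + 495705 = (1/2)*(-49 + 7428)/615 + 495705 = (1/2)*(1/615)*7379 + 495705 = 7379/1230 + 495705 = 609724529/1230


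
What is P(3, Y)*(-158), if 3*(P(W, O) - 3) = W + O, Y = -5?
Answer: -1106/3 ≈ -368.67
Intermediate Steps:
P(W, O) = 3 + O/3 + W/3 (P(W, O) = 3 + (W + O)/3 = 3 + (O + W)/3 = 3 + (O/3 + W/3) = 3 + O/3 + W/3)
P(3, Y)*(-158) = (3 + (1/3)*(-5) + (1/3)*3)*(-158) = (3 - 5/3 + 1)*(-158) = (7/3)*(-158) = -1106/3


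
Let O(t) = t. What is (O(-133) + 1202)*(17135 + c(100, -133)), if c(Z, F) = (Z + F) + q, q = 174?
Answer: 18468044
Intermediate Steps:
c(Z, F) = 174 + F + Z (c(Z, F) = (Z + F) + 174 = (F + Z) + 174 = 174 + F + Z)
(O(-133) + 1202)*(17135 + c(100, -133)) = (-133 + 1202)*(17135 + (174 - 133 + 100)) = 1069*(17135 + 141) = 1069*17276 = 18468044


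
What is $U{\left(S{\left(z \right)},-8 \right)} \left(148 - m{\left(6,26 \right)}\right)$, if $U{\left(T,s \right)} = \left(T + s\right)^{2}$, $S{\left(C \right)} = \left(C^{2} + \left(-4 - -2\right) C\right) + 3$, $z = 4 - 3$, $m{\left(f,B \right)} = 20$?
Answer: $4608$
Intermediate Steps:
$z = 1$ ($z = 4 - 3 = 1$)
$S{\left(C \right)} = 3 + C^{2} - 2 C$ ($S{\left(C \right)} = \left(C^{2} + \left(-4 + 2\right) C\right) + 3 = \left(C^{2} - 2 C\right) + 3 = 3 + C^{2} - 2 C$)
$U{\left(S{\left(z \right)},-8 \right)} \left(148 - m{\left(6,26 \right)}\right) = \left(\left(3 + 1^{2} - 2\right) - 8\right)^{2} \left(148 - 20\right) = \left(\left(3 + 1 - 2\right) - 8\right)^{2} \left(148 - 20\right) = \left(2 - 8\right)^{2} \cdot 128 = \left(-6\right)^{2} \cdot 128 = 36 \cdot 128 = 4608$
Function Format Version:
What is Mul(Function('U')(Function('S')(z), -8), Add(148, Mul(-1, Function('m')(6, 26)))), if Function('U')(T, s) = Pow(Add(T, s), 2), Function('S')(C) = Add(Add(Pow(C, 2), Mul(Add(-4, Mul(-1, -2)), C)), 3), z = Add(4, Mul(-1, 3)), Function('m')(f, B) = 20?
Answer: 4608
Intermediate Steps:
z = 1 (z = Add(4, -3) = 1)
Function('S')(C) = Add(3, Pow(C, 2), Mul(-2, C)) (Function('S')(C) = Add(Add(Pow(C, 2), Mul(Add(-4, 2), C)), 3) = Add(Add(Pow(C, 2), Mul(-2, C)), 3) = Add(3, Pow(C, 2), Mul(-2, C)))
Mul(Function('U')(Function('S')(z), -8), Add(148, Mul(-1, Function('m')(6, 26)))) = Mul(Pow(Add(Add(3, Pow(1, 2), Mul(-2, 1)), -8), 2), Add(148, Mul(-1, 20))) = Mul(Pow(Add(Add(3, 1, -2), -8), 2), Add(148, -20)) = Mul(Pow(Add(2, -8), 2), 128) = Mul(Pow(-6, 2), 128) = Mul(36, 128) = 4608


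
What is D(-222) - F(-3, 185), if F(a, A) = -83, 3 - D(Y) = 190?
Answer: -104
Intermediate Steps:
D(Y) = -187 (D(Y) = 3 - 1*190 = 3 - 190 = -187)
D(-222) - F(-3, 185) = -187 - 1*(-83) = -187 + 83 = -104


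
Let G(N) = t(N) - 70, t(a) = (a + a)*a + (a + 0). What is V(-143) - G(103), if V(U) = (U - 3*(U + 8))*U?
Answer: -58717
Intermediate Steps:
t(a) = a + 2*a² (t(a) = (2*a)*a + a = 2*a² + a = a + 2*a²)
V(U) = U*(-24 - 2*U) (V(U) = (U - 3*(8 + U))*U = (U + (-24 - 3*U))*U = (-24 - 2*U)*U = U*(-24 - 2*U))
G(N) = -70 + N*(1 + 2*N) (G(N) = N*(1 + 2*N) - 70 = -70 + N*(1 + 2*N))
V(-143) - G(103) = -2*(-143)*(12 - 143) - (-70 + 103*(1 + 2*103)) = -2*(-143)*(-131) - (-70 + 103*(1 + 206)) = -37466 - (-70 + 103*207) = -37466 - (-70 + 21321) = -37466 - 1*21251 = -37466 - 21251 = -58717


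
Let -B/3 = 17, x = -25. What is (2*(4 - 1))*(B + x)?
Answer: -456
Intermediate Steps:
B = -51 (B = -3*17 = -51)
(2*(4 - 1))*(B + x) = (2*(4 - 1))*(-51 - 25) = (2*3)*(-76) = 6*(-76) = -456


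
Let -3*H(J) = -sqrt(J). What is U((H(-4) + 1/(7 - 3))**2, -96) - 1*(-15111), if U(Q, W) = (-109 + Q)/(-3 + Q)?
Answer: 3626349544/239473 + 732672*I/239473 ≈ 15143.0 + 3.0595*I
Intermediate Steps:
H(J) = sqrt(J)/3 (H(J) = -(-1)*sqrt(J)/3 = sqrt(J)/3)
U(Q, W) = (-109 + Q)/(-3 + Q)
U((H(-4) + 1/(7 - 3))**2, -96) - 1*(-15111) = (-109 + (sqrt(-4)/3 + 1/(7 - 3))**2)/(-3 + (sqrt(-4)/3 + 1/(7 - 3))**2) - 1*(-15111) = (-109 + ((2*I)/3 + 1/4)**2)/(-3 + ((2*I)/3 + 1/4)**2) + 15111 = (-109 + (2*I/3 + 1/4)**2)/(-3 + (2*I/3 + 1/4)**2) + 15111 = (-109 + (1/4 + 2*I/3)**2)/(-3 + (1/4 + 2*I/3)**2) + 15111 = 15111 + (-109 + (1/4 + 2*I/3)**2)/(-3 + (1/4 + 2*I/3)**2)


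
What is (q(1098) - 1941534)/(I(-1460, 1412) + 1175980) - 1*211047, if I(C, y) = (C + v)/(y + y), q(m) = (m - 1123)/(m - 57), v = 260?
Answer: -5364865924736161/25420043670 ≈ -2.1105e+5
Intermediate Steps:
q(m) = (-1123 + m)/(-57 + m)
I(C, y) = (260 + C)/(2*y) (I(C, y) = (C + 260)/(y + y) = (260 + C)/((2*y)) = (260 + C)*(1/(2*y)) = (260 + C)/(2*y))
(q(1098) - 1941534)/(I(-1460, 1412) + 1175980) - 1*211047 = ((-1123 + 1098)/(-57 + 1098) - 1941534)/((½)*(260 - 1460)/1412 + 1175980) - 1*211047 = (-25/1041 - 1941534)/((½)*(1/1412)*(-1200) + 1175980) - 211047 = ((1/1041)*(-25) - 1941534)/(-150/353 + 1175980) - 211047 = (-25/1041 - 1941534)/(415120790/353) - 211047 = -2021136919/1041*353/415120790 - 211047 = -41968313671/25420043670 - 211047 = -5364865924736161/25420043670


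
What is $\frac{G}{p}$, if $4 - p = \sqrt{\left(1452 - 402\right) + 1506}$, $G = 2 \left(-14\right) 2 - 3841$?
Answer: $\frac{3897}{635} + \frac{11691 \sqrt{71}}{1270} \approx 83.704$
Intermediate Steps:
$G = -3897$ ($G = \left(-28\right) 2 - 3841 = -56 - 3841 = -3897$)
$p = 4 - 6 \sqrt{71}$ ($p = 4 - \sqrt{\left(1452 - 402\right) + 1506} = 4 - \sqrt{1050 + 1506} = 4 - \sqrt{2556} = 4 - 6 \sqrt{71} \approx -46.557$)
$\frac{G}{p} = - \frac{3897}{4 - 6 \sqrt{71}}$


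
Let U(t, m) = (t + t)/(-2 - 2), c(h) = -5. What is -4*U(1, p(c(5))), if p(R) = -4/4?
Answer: 2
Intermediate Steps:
p(R) = -1 (p(R) = -4*¼ = -1)
U(t, m) = -t/2 (U(t, m) = (2*t)/(-4) = (2*t)*(-¼) = -t/2)
-4*U(1, p(c(5))) = -(-2) = -4*(-½) = 2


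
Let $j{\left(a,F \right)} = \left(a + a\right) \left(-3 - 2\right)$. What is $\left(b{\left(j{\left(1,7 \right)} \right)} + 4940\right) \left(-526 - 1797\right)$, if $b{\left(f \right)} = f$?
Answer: $-11452390$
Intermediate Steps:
$j{\left(a,F \right)} = - 10 a$ ($j{\left(a,F \right)} = 2 a \left(-5\right) = - 10 a$)
$\left(b{\left(j{\left(1,7 \right)} \right)} + 4940\right) \left(-526 - 1797\right) = \left(\left(-10\right) 1 + 4940\right) \left(-526 - 1797\right) = \left(-10 + 4940\right) \left(-2323\right) = 4930 \left(-2323\right) = -11452390$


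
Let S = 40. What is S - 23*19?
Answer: -397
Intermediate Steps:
S - 23*19 = 40 - 23*19 = 40 - 437 = -397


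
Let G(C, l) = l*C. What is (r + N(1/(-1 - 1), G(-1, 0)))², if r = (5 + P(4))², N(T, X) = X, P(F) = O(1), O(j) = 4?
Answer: 6561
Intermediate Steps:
G(C, l) = C*l
P(F) = 4
r = 81 (r = (5 + 4)² = 9² = 81)
(r + N(1/(-1 - 1), G(-1, 0)))² = (81 - 1*0)² = (81 + 0)² = 81² = 6561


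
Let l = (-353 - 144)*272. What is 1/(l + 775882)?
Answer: 1/640698 ≈ 1.5608e-6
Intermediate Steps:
l = -135184 (l = -497*272 = -135184)
1/(l + 775882) = 1/(-135184 + 775882) = 1/640698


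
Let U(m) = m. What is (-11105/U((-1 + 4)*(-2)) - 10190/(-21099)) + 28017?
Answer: 420127737/14066 ≈ 29868.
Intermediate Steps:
(-11105/U((-1 + 4)*(-2)) - 10190/(-21099)) + 28017 = (-11105*(-1/(2*(-1 + 4))) - 10190/(-21099)) + 28017 = (-11105/(3*(-2)) - 10190*(-1/21099)) + 28017 = (-11105/(-6) + 10190/21099) + 28017 = (-11105*(-⅙) + 10190/21099) + 28017 = (11105/6 + 10190/21099) + 28017 = 26040615/14066 + 28017 = 420127737/14066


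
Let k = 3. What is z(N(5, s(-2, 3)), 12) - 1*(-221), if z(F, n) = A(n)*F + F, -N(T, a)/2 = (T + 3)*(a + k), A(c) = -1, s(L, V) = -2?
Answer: 221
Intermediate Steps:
N(T, a) = -2*(3 + T)*(3 + a) (N(T, a) = -2*(T + 3)*(a + 3) = -2*(3 + T)*(3 + a))
z(F, n) = 0 (z(F, n) = -F + F = 0)
z(N(5, s(-2, 3)), 12) - 1*(-221) = 0 - 1*(-221) = 0 + 221 = 221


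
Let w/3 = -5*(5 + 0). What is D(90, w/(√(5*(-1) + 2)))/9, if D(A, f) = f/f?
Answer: ⅑ ≈ 0.11111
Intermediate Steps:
w = -75 (w = 3*(-5*(5 + 0)) = 3*(-5*5) = 3*(-25) = -75)
D(A, f) = 1
D(90, w/(√(5*(-1) + 2)))/9 = 1/9 = 1*(⅑) = ⅑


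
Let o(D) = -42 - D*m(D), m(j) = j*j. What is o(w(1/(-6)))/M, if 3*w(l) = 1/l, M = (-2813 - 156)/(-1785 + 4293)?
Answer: 85272/2969 ≈ 28.721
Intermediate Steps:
m(j) = j**2
M = -2969/2508 ≈ -1.1838
w(l) = 1/(3*l)
o(D) = -42 - D**3 (o(D) = -42 - D*D**2 = -42 - D**3)
o(w(1/(-6)))/M = (-42 - (1/(3*(1/(-6))))**3)/(-2969/2508) = (-42 - (1/(3*(-1/6)))**3)*(-2508/2969) = (-42 - ((1/3)*(-6))**3)*(-2508/2969) = (-42 - 1*(-2)**3)*(-2508/2969) = (-42 - 1*(-8))*(-2508/2969) = (-42 + 8)*(-2508/2969) = -34*(-2508/2969) = 85272/2969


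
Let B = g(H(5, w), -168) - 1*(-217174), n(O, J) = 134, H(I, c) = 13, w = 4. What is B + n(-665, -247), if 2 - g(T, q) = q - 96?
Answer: 217574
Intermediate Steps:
g(T, q) = 98 - q (g(T, q) = 2 - (q - 96) = 2 - (-96 + q) = 2 + (96 - q) = 98 - q)
B = 217440 (B = (98 - 1*(-168)) - 1*(-217174) = (98 + 168) + 217174 = 266 + 217174 = 217440)
B + n(-665, -247) = 217440 + 134 = 217574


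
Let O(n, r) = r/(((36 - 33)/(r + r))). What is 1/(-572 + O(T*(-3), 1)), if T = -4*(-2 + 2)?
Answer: -3/1714 ≈ -0.0017503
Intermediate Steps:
T = 0 (T = -4*0 = 0)
O(n, r) = 2*r²/3 (O(n, r) = r/((3/((2*r)))) = r/((3*(1/(2*r)))) = r/((3/(2*r))) = r*(2*r/3) = 2*r²/3)
1/(-572 + O(T*(-3), 1)) = 1/(-572 + (⅔)*1²) = 1/(-572 + (⅔)*1) = 1/(-572 + ⅔) = 1/(-1714/3) = -3/1714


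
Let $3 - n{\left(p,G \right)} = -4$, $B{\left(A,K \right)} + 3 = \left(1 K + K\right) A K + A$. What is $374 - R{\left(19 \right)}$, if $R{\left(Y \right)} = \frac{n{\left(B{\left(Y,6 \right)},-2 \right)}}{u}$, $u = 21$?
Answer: $\frac{1121}{3} \approx 373.67$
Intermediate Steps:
$B{\left(A,K \right)} = -3 + A + 2 A K^{2}$ ($B{\left(A,K \right)} = -3 + \left(\left(1 K + K\right) A K + A\right) = -3 + \left(\left(K + K\right) A K + A\right) = -3 + \left(2 K A K + A\right) = -3 + \left(2 A K K + A\right) = -3 + \left(2 A K^{2} + A\right) = -3 + \left(A + 2 A K^{2}\right) = -3 + A + 2 A K^{2}$)
$n{\left(p,G \right)} = 7$ ($n{\left(p,G \right)} = 3 - -4 = 3 + 4 = 7$)
$R{\left(Y \right)} = \frac{1}{3}$ ($R{\left(Y \right)} = \frac{7}{21} = 7 \cdot \frac{1}{21} = \frac{1}{3}$)
$374 - R{\left(19 \right)} = 374 - \frac{1}{3} = \frac{1121}{3}$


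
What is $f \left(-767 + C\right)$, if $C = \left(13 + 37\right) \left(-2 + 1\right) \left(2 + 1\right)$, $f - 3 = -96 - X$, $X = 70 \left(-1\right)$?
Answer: $21091$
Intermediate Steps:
$X = -70$
$f = -23$ ($f = 3 - 26 = -23$)
$C = -150$ ($C = 50 \left(\left(-1\right) 3\right) = 50 \left(-3\right) = -150$)
$f \left(-767 + C\right) = - 23 \left(-767 - 150\right) = \left(-23\right) \left(-917\right) = 21091$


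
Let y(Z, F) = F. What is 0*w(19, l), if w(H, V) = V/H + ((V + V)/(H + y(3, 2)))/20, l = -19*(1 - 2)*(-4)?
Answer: 0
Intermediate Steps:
l = -76 (l = -(-19)*(-4) = -19*4 = -76)
w(H, V) = V/H + V/(10*(2 + H)) (w(H, V) = V/H + ((V + V)/(H + 2))/20 = V/H + ((2*V)/(2 + H))*(1/20) = V/H + (2*V/(2 + H))*(1/20) = V/H + V/(10*(2 + H)))
0*w(19, l) = 0*((⅒)*(-76)*(20 + 11*19)/(19*(2 + 19))) = 0*((⅒)*(-76)*(1/19)*(20 + 209)/21) = 0*((⅒)*(-76)*(1/19)*(1/21)*229) = 0*(-458/105) = 0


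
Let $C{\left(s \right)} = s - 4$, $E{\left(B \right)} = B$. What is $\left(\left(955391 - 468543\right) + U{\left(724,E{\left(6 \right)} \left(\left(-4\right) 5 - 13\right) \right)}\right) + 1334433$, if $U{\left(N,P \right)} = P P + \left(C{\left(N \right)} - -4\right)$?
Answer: $1861209$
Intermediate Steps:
$C{\left(s \right)} = -4 + s$ ($C{\left(s \right)} = s - 4 = -4 + s$)
$U{\left(N,P \right)} = N + P^{2}$ ($U{\left(N,P \right)} = P P + \left(\left(-4 + N\right) - -4\right) = P^{2} + \left(\left(-4 + N\right) + 4\right) = P^{2} + N = N + P^{2}$)
$\left(\left(955391 - 468543\right) + U{\left(724,E{\left(6 \right)} \left(\left(-4\right) 5 - 13\right) \right)}\right) + 1334433 = \left(\left(955391 - 468543\right) + \left(724 + \left(6 \left(\left(-4\right) 5 - 13\right)\right)^{2}\right)\right) + 1334433 = \left(486848 + \left(724 + \left(6 \left(-20 - 13\right)\right)^{2}\right)\right) + 1334433 = \left(486848 + \left(724 + \left(6 \left(-33\right)\right)^{2}\right)\right) + 1334433 = \left(486848 + \left(724 + \left(-198\right)^{2}\right)\right) + 1334433 = \left(486848 + \left(724 + 39204\right)\right) + 1334433 = \left(486848 + 39928\right) + 1334433 = 526776 + 1334433 = 1861209$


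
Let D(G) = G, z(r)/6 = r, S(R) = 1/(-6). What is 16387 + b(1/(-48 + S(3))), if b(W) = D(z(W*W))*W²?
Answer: 114311737193443/6975757441 ≈ 16387.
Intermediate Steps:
S(R) = -⅙
z(r) = 6*r
b(W) = 6*W⁴ (b(W) = (6*(W*W))*W² = (6*W²)*W² = 6*W⁴)
16387 + b(1/(-48 + S(3))) = 16387 + 6*(1/(-48 - ⅙))⁴ = 16387 + 6*(1/(-289/6))⁴ = 16387 + 6*(-6/289)⁴ = 16387 + 6*(1296/6975757441) = 16387 + 7776/6975757441 = 114311737193443/6975757441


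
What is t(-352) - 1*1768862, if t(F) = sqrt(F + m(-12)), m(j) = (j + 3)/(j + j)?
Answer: -1768862 + I*sqrt(5626)/4 ≈ -1.7689e+6 + 18.752*I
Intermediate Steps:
m(j) = (3 + j)/(2*j) (m(j) = (3 + j)/((2*j)) = (3 + j)*(1/(2*j)) = (3 + j)/(2*j))
t(F) = sqrt(3/8 + F) (t(F) = sqrt(F + (1/2)*(3 - 12)/(-12)) = sqrt(F + (1/2)*(-1/12)*(-9)) = sqrt(F + 3/8) = sqrt(3/8 + F))
t(-352) - 1*1768862 = sqrt(6 + 16*(-352))/4 - 1*1768862 = sqrt(6 - 5632)/4 - 1768862 = sqrt(-5626)/4 - 1768862 = (I*sqrt(5626))/4 - 1768862 = I*sqrt(5626)/4 - 1768862 = -1768862 + I*sqrt(5626)/4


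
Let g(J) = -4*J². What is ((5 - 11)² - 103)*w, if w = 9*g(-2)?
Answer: 9648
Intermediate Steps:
w = -144 (w = 9*(-4*(-2)²) = 9*(-4*4) = 9*(-16) = -144)
((5 - 11)² - 103)*w = ((5 - 11)² - 103)*(-144) = ((-6)² - 103)*(-144) = (36 - 103)*(-144) = -67*(-144) = 9648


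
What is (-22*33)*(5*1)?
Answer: -3630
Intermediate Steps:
(-22*33)*(5*1) = -726*5 = -3630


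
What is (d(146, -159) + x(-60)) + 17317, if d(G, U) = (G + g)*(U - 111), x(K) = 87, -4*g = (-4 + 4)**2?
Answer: -22016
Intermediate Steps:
g = 0 (g = -(-4 + 4)**2/4 = -1/4*0**2 = -1/4*0 = 0)
d(G, U) = G*(-111 + U) (d(G, U) = (G + 0)*(U - 111) = G*(-111 + U))
(d(146, -159) + x(-60)) + 17317 = (146*(-111 - 159) + 87) + 17317 = (146*(-270) + 87) + 17317 = (-39420 + 87) + 17317 = -39333 + 17317 = -22016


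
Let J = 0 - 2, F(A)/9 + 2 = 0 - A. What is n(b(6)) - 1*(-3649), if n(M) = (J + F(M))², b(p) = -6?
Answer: 4805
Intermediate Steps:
F(A) = -18 - 9*A (F(A) = -18 + 9*(0 - A) = -18 + 9*(-A) = -18 - 9*A)
J = -2
n(M) = (-20 - 9*M)² (n(M) = (-2 + (-18 - 9*M))² = (-20 - 9*M)²)
n(b(6)) - 1*(-3649) = (20 + 9*(-6))² - 1*(-3649) = (20 - 54)² + 3649 = (-34)² + 3649 = 1156 + 3649 = 4805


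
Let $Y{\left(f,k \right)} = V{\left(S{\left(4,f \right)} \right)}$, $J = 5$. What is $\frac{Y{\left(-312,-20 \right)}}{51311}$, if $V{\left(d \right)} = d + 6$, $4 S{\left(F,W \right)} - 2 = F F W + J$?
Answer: $- \frac{4961}{205244} \approx -0.024171$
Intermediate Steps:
$S{\left(F,W \right)} = \frac{7}{4} + \frac{W F^{2}}{4}$ ($S{\left(F,W \right)} = \frac{1}{2} + \frac{F F W + 5}{4} = \frac{1}{2} + \frac{F^{2} W + 5}{4} = \frac{1}{2} + \frac{W F^{2} + 5}{4} = \frac{1}{2} + \frac{5 + W F^{2}}{4} = \frac{1}{2} + \left(\frac{5}{4} + \frac{W F^{2}}{4}\right) = \frac{7}{4} + \frac{W F^{2}}{4}$)
$V{\left(d \right)} = 6 + d$
$Y{\left(f,k \right)} = \frac{31}{4} + 4 f$ ($Y{\left(f,k \right)} = 6 + \left(\frac{7}{4} + \frac{f 4^{2}}{4}\right) = 6 + \left(\frac{7}{4} + \frac{1}{4} f 16\right) = 6 + \left(\frac{7}{4} + 4 f\right) = \frac{31}{4} + 4 f$)
$\frac{Y{\left(-312,-20 \right)}}{51311} = \frac{\frac{31}{4} + 4 \left(-312\right)}{51311} = \left(\frac{31}{4} - 1248\right) \frac{1}{51311} = \left(- \frac{4961}{4}\right) \frac{1}{51311} = - \frac{4961}{205244}$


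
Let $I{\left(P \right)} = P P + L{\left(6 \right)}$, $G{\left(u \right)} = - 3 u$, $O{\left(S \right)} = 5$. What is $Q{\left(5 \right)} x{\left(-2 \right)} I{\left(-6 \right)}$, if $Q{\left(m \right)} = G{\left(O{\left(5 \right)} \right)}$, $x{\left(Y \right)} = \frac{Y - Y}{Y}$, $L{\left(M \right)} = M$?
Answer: $0$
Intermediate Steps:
$x{\left(Y \right)} = 0$ ($x{\left(Y \right)} = \frac{0}{Y} = 0$)
$I{\left(P \right)} = 6 + P^{2}$ ($I{\left(P \right)} = P P + 6 = P^{2} + 6 = 6 + P^{2}$)
$Q{\left(m \right)} = -15$ ($Q{\left(m \right)} = \left(-3\right) 5 = -15$)
$Q{\left(5 \right)} x{\left(-2 \right)} I{\left(-6 \right)} = \left(-15\right) 0 \left(6 + \left(-6\right)^{2}\right) = 0 \left(6 + 36\right) = 0 \cdot 42 = 0$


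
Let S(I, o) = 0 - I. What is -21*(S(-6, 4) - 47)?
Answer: 861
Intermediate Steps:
S(I, o) = -I
-21*(S(-6, 4) - 47) = -21*(-1*(-6) - 47) = -21*(6 - 47) = -21*(-41) = 861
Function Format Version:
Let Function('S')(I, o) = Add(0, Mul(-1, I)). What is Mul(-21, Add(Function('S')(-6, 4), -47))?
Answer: 861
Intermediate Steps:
Function('S')(I, o) = Mul(-1, I)
Mul(-21, Add(Function('S')(-6, 4), -47)) = Mul(-21, Add(Mul(-1, -6), -47)) = Mul(-21, Add(6, -47)) = Mul(-21, -41) = 861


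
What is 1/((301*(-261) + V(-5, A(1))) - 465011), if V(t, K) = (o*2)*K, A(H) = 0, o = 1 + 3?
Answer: -1/543572 ≈ -1.8397e-6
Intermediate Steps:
o = 4
V(t, K) = 8*K (V(t, K) = (4*2)*K = 8*K)
1/((301*(-261) + V(-5, A(1))) - 465011) = 1/((301*(-261) + 8*0) - 465011) = 1/((-78561 + 0) - 465011) = 1/(-78561 - 465011) = 1/(-543572) = -1/543572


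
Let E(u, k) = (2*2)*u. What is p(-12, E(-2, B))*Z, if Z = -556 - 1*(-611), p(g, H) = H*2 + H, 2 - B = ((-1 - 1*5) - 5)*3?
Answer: -1320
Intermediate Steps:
B = 35 (B = 2 - ((-1 - 1*5) - 5)*3 = 2 - ((-1 - 5) - 5)*3 = 2 - (-6 - 5)*3 = 2 - (-11)*3 = 2 - 1*(-33) = 2 + 33 = 35)
E(u, k) = 4*u
p(g, H) = 3*H (p(g, H) = 2*H + H = 3*H)
Z = 55 (Z = -556 + 611 = 55)
p(-12, E(-2, B))*Z = (3*(4*(-2)))*55 = (3*(-8))*55 = -24*55 = -1320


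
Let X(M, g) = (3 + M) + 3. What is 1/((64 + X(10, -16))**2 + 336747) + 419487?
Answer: 143945705590/343147 ≈ 4.1949e+5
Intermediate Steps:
X(M, g) = 6 + M
1/((64 + X(10, -16))**2 + 336747) + 419487 = 1/((64 + (6 + 10))**2 + 336747) + 419487 = 1/((64 + 16)**2 + 336747) + 419487 = 1/(80**2 + 336747) + 419487 = 1/(6400 + 336747) + 419487 = 1/343147 + 419487 = 143945705590/343147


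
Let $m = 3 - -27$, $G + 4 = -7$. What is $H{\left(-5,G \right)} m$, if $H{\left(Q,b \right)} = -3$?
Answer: $-90$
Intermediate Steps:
$G = -11$ ($G = -4 - 7 = -11$)
$m = 30$ ($m = 3 + 27 = 30$)
$H{\left(-5,G \right)} m = \left(-3\right) 30 = -90$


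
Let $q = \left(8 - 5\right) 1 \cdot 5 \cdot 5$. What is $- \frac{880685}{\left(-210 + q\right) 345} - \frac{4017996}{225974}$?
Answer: $\frac{1187374849}{1052473905} \approx 1.1282$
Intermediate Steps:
$q = 75$ ($q = 3 \cdot 5 \cdot 5 = 3 \cdot 25 = 75$)
$- \frac{880685}{\left(-210 + q\right) 345} - \frac{4017996}{225974} = - \frac{880685}{\left(-210 + 75\right) 345} - \frac{4017996}{225974} = - \frac{880685}{\left(-135\right) 345} - \frac{2008998}{112987} = - \frac{880685}{-46575} - \frac{2008998}{112987} = \left(-880685\right) \left(- \frac{1}{46575}\right) - \frac{2008998}{112987} = \frac{176137}{9315} - \frac{2008998}{112987} = \frac{1187374849}{1052473905}$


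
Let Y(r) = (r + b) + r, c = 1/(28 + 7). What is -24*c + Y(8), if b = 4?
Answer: 676/35 ≈ 19.314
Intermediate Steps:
c = 1/35 ≈ 0.028571
Y(r) = 4 + 2*r (Y(r) = (r + 4) + r = (4 + r) + r = 4 + 2*r)
-24*c + Y(8) = -24*1/35 + (4 + 2*8) = -24/35 + (4 + 16) = -24/35 + 20 = 676/35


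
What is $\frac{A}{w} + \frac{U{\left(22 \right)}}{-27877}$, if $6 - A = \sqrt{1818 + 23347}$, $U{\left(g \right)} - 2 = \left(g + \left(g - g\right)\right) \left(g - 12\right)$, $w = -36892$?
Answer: $- \frac{4178643}{514219142} + \frac{\sqrt{25165}}{36892} \approx -0.0038262$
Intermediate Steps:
$U{\left(g \right)} = 2 + g \left(-12 + g\right)$ ($U{\left(g \right)} = 2 + \left(g + \left(g - g\right)\right) \left(g - 12\right) = 2 + \left(g + 0\right) \left(-12 + g\right) = 2 + g \left(-12 + g\right)$)
$A = 6 - \sqrt{25165}$ ($A = 6 - \sqrt{1818 + 23347} = 6 - \sqrt{25165} \approx -152.63$)
$\frac{A}{w} + \frac{U{\left(22 \right)}}{-27877} = \frac{6 - \sqrt{25165}}{-36892} + \frac{2 + 22^{2} - 264}{-27877} = \left(6 - \sqrt{25165}\right) \left(- \frac{1}{36892}\right) + \left(2 + 484 - 264\right) \left(- \frac{1}{27877}\right) = \left(- \frac{3}{18446} + \frac{\sqrt{25165}}{36892}\right) + 222 \left(- \frac{1}{27877}\right) = \left(- \frac{3}{18446} + \frac{\sqrt{25165}}{36892}\right) - \frac{222}{27877} = - \frac{4178643}{514219142} + \frac{\sqrt{25165}}{36892}$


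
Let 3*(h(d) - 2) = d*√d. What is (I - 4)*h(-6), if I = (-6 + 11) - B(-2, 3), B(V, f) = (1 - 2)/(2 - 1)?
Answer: 4 - 4*I*√6 ≈ 4.0 - 9.798*I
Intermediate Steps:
B(V, f) = -1 (B(V, f) = -1/1 = -1*1 = -1)
h(d) = 2 + d^(3/2)/3 (h(d) = 2 + (d*√d)/3 = 2 + d^(3/2)/3)
I = 6 (I = (-6 + 11) - 1*(-1) = 5 + 1 = 6)
(I - 4)*h(-6) = (6 - 4)*(2 + (-6)^(3/2)/3) = 2*(2 + (-6*I*√6)/3) = 2*(2 - 2*I*√6) = 4 - 4*I*√6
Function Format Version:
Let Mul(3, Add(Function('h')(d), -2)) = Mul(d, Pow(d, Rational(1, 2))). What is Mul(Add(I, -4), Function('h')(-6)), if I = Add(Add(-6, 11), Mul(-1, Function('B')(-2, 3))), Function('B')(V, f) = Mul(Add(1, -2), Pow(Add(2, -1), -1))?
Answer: Add(4, Mul(-4, I, Pow(6, Rational(1, 2)))) ≈ Add(4.0000, Mul(-9.7980, I))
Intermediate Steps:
Function('B')(V, f) = -1 (Function('B')(V, f) = Mul(-1, Pow(1, -1)) = Mul(-1, 1) = -1)
Function('h')(d) = Add(2, Mul(Rational(1, 3), Pow(d, Rational(3, 2)))) (Function('h')(d) = Add(2, Mul(Rational(1, 3), Mul(d, Pow(d, Rational(1, 2))))) = Add(2, Mul(Rational(1, 3), Pow(d, Rational(3, 2)))))
I = 6 (I = Add(Add(-6, 11), Mul(-1, -1)) = Add(5, 1) = 6)
Mul(Add(I, -4), Function('h')(-6)) = Mul(Add(6, -4), Add(2, Mul(Rational(1, 3), Pow(-6, Rational(3, 2))))) = Mul(2, Add(2, Mul(Rational(1, 3), Mul(-6, I, Pow(6, Rational(1, 2)))))) = Mul(2, Add(2, Mul(-2, I, Pow(6, Rational(1, 2))))) = Add(4, Mul(-4, I, Pow(6, Rational(1, 2))))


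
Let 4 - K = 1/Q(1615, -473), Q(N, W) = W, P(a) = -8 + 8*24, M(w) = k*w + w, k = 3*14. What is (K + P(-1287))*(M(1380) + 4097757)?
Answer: 369669850725/473 ≈ 7.8154e+8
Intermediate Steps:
k = 42
M(w) = 43*w (M(w) = 42*w + w = 43*w)
P(a) = 184 (P(a) = -8 + 192 = 184)
K = 1893/473 (K = 4 - 1/(-473) = 4 - 1*(-1/473) = 4 + 1/473 = 1893/473 ≈ 4.0021)
(K + P(-1287))*(M(1380) + 4097757) = (1893/473 + 184)*(43*1380 + 4097757) = 88925*(59340 + 4097757)/473 = (88925/473)*4157097 = 369669850725/473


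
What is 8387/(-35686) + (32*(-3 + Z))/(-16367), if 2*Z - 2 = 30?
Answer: -11701185/44928674 ≈ -0.26044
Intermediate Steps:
Z = 16 (Z = 1 + (1/2)*30 = 1 + 15 = 16)
8387/(-35686) + (32*(-3 + Z))/(-16367) = 8387/(-35686) + (32*(-3 + 16))/(-16367) = 8387*(-1/35686) + (32*13)*(-1/16367) = -8387/35686 + 416*(-1/16367) = -8387/35686 - 32/1259 = -11701185/44928674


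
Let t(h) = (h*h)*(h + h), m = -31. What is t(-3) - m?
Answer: -23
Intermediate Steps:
t(h) = 2*h³ (t(h) = h²*(2*h) = 2*h³)
t(-3) - m = 2*(-3)³ - 1*(-31) = 2*(-27) + 31 = -54 + 31 = -23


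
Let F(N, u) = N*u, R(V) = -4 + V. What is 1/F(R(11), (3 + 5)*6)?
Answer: 1/336 ≈ 0.0029762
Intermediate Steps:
1/F(R(11), (3 + 5)*6) = 1/((-4 + 11)*((3 + 5)*6)) = 1/(7*(8*6)) = 1/(7*48) = 1/336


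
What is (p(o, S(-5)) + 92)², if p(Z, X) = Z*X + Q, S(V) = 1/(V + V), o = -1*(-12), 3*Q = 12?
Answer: 224676/25 ≈ 8987.0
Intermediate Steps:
Q = 4 (Q = (⅓)*12 = 4)
o = 12
S(V) = 1/(2*V)
p(Z, X) = 4 + X*Z (p(Z, X) = Z*X + 4 = X*Z + 4 = 4 + X*Z)
(p(o, S(-5)) + 92)² = ((4 + ((½)/(-5))*12) + 92)² = ((4 + ((½)*(-⅕))*12) + 92)² = ((4 - ⅒*12) + 92)² = ((4 - 6/5) + 92)² = (14/5 + 92)² = (474/5)² = 224676/25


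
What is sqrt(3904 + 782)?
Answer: sqrt(4686) ≈ 68.454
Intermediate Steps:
sqrt(3904 + 782) = sqrt(4686)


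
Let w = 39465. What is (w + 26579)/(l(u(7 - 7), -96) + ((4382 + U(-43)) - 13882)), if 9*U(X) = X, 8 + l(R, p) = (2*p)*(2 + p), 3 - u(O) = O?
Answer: 31284/4043 ≈ 7.7378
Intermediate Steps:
u(O) = 3 - O
l(R, p) = -8 + 2*p*(2 + p) (l(R, p) = -8 + (2*p)*(2 + p) = -8 + 2*p*(2 + p))
U(X) = X/9
(w + 26579)/(l(u(7 - 7), -96) + ((4382 + U(-43)) - 13882)) = (39465 + 26579)/((-8 + 2*(-96)² + 4*(-96)) + ((4382 + (⅑)*(-43)) - 13882)) = 66044/((-8 + 2*9216 - 384) + ((4382 - 43/9) - 13882)) = 66044/((-8 + 18432 - 384) + (39395/9 - 13882)) = 66044/(18040 - 85543/9) = 66044/(76817/9) = 66044*(9/76817) = 31284/4043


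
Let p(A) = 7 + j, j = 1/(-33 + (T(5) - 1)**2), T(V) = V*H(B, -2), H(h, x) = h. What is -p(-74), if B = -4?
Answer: -2857/408 ≈ -7.0024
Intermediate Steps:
T(V) = -4*V (T(V) = V*(-4) = -4*V)
j = 1/408 (j = 1/(-33 + (-4*5 - 1)**2) = 1/(-33 + (-20 - 1)**2) = 1/(-33 + (-21)**2) = 1/(-33 + 441) = 1/408 ≈ 0.0024510)
p(A) = 2857/408 (p(A) = 7 + 1/408 = 2857/408)
-p(-74) = -1*2857/408 = -2857/408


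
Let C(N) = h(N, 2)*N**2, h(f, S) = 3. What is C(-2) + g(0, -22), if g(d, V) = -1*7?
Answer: 5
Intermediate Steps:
g(d, V) = -7
C(N) = 3*N**2
C(-2) + g(0, -22) = 3*(-2)**2 - 7 = 3*4 - 7 = 12 - 7 = 5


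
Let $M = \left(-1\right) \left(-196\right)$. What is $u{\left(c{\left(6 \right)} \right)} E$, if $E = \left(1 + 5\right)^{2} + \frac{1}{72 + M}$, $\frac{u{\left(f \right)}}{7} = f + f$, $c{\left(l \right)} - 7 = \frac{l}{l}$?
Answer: $\frac{270172}{67} \approx 4032.4$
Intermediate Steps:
$c{\left(l \right)} = 8$ ($c{\left(l \right)} = 7 + \frac{l}{l} = 7 + 1 = 8$)
$M = 196$
$u{\left(f \right)} = 14 f$ ($u{\left(f \right)} = 7 \left(f + f\right) = 7 \cdot 2 f = 14 f$)
$E = \frac{9649}{268}$ ($E = \left(1 + 5\right)^{2} + \frac{1}{72 + 196} = 6^{2} + \frac{1}{268} = 36 + \frac{1}{268} = \frac{9649}{268} \approx 36.004$)
$u{\left(c{\left(6 \right)} \right)} E = 14 \cdot 8 \cdot \frac{9649}{268} = 112 \cdot \frac{9649}{268} = \frac{270172}{67}$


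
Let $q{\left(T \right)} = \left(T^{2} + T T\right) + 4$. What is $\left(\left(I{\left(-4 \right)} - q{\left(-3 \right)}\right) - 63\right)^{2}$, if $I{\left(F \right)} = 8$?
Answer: $5929$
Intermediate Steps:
$q{\left(T \right)} = 4 + 2 T^{2}$ ($q{\left(T \right)} = \left(T^{2} + T^{2}\right) + 4 = 2 T^{2} + 4 = 4 + 2 T^{2}$)
$\left(\left(I{\left(-4 \right)} - q{\left(-3 \right)}\right) - 63\right)^{2} = \left(\left(8 - \left(4 + 2 \left(-3\right)^{2}\right)\right) - 63\right)^{2} = \left(\left(8 - \left(4 + 2 \cdot 9\right)\right) - 63\right)^{2} = \left(\left(8 - \left(4 + 18\right)\right) - 63\right)^{2} = \left(\left(8 - 22\right) - 63\right)^{2} = \left(-14 - 63\right)^{2} = \left(-77\right)^{2} = 5929$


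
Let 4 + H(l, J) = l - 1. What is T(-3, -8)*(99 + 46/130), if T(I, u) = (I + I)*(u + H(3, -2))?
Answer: 77496/13 ≈ 5961.2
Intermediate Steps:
H(l, J) = -5 + l (H(l, J) = -4 + (l - 1) = -4 + (-1 + l) = -5 + l)
T(I, u) = 2*I*(-2 + u) (T(I, u) = (I + I)*(u + (-5 + 3)) = (2*I)*(u - 2) = (2*I)*(-2 + u) = 2*I*(-2 + u))
T(-3, -8)*(99 + 46/130) = (2*(-3)*(-2 - 8))*(99 + 46/130) = (2*(-3)*(-10))*(99 + 46*(1/130)) = 60*(99 + 23/65) = 60*(6458/65) = 77496/13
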